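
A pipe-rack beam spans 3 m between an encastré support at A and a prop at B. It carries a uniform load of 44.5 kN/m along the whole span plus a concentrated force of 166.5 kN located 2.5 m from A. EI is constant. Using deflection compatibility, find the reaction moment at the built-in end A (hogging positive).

M_A = 90.53 kN·m

Choose R_B as the redundant. The primary structure is the cantilever fixed at A.
Free-end deflection of the primary structure under the applied loading (downward +):
  UDL 44.5: wL⁴/(8EI) = 450.6/EI
  point load 166.5 at a = 2.5: Pa²(3L − a)/(6EI) = 1127/EI
  δ_0 = 1578/EI
Tip deflection under a unit load at B: L³/(3EI) = 9/EI.
Compatibility at B: δ_0 − R_B·δ_{BB} = 0, so R_B = 1578/9 = 175.3 kN.
Moment equilibrium about A: M_A = Σ(load moments about A) − R_B·L = 616.5 − 175.3×3 = 90.53 kN·m.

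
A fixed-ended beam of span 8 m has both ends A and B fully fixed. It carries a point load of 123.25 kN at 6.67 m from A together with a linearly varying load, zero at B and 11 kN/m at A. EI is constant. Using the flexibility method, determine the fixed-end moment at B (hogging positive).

M_B = 137.4 kN·m

Take the two fixed-end moments M_A, M_B as redundants; the released structure is the simple span AB.
End rotations of the released simple span under the applied load (×1/EI):
  at A: point load 123.25 at a = 6.67: Pab(L + b)/(6LEI) = 212.5/EI
  at B: point load 123.25 at a = 6.67: Pab(L + a)/(6LEI) = 334.2/EI
  at A: triangular load, peak 11: w₀L³/(45EI) = 125.2/EI
  at B: triangular load, peak 11: 7w₀L³/(360EI) = 109.5/EI
  θ_A0 = 337.7/EI,  θ_B0 = 443.7/EI
Flexibility coefficients: a unit moment at one end gives L/(3EI) there and L/(6EI) at the far end, so f₁₁ = f₂₂ = 2.667/EI and f₁₂ = f₂₁ = 1.333/EI.
Compatibility — zero rotation at each built-in end:
  2.667 M_A + 1.333 M_B = 337.7
  1.333 M_A + 2.667 M_B = 443.7
Solving the pair gives M_A = 57.92 kN·m and M_B = 137.4 kN·m (hogging).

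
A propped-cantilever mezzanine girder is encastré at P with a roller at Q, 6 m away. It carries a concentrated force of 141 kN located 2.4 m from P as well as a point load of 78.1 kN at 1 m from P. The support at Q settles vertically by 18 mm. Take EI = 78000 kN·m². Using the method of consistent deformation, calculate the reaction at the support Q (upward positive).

R_Q = 12.9 kN

Choose R_Q as the redundant. The primary structure is the cantilever fixed at P.
Deflection at Q on the released cantilever, summing each load's contribution:
  point load 141 at a = 2.4: Pa²(3L − a)/(6EI) = 2112/EI
  point load 78.1 at a = 1: Pa²(3L − a)/(6EI) = 221.3/EI
  δ_0 = 2333/EI
Flexibility coefficient — unit upward force at Q: δ_{QQ} = L³/(3EI) = 72/EI.
With EI = 78000 kN·m²: δ_0 = 0.029909 m and δ_{QQ} = 0.000923 m/kN.
Compatibility — the beam at Q must follow the support down by 0.018 m: δ_0 − R_Q·δ_{QQ} = 0.018, so R_Q = (0.029909 − 0.018)/0.000923 = 12.9 kN.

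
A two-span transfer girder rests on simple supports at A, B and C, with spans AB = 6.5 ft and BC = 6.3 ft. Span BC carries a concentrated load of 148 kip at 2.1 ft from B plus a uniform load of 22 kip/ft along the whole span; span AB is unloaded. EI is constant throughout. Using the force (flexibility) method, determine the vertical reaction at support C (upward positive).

Release continuity at B by inserting a hinge; the redundant is the internal moment M_B. The primary structure is two simply-supported spans AB and BC.
Discontinuity in slope at B on the released structure — sum the simple-span end rotations:
  span BC: point load 148 at a = 2.1: Pab(L + b)/(6LEI) = 362.6/EI
  span BC: UDL 22: wL³/(24EI) = 229.2/EI
  relative rotation θ_0 = (0 + 591.8)/EI = 591.8/EI
A unit hogging moment at B produces rotation L₁/(3EI) + L₂/(3EI) = 4.267/EI.
Slope continuity at B: θ_0 = M_B·4.267/EI, so M_B = 591.8/4.267 = 138.7 kip·ft (hogging).
Span BC, ΣM about C: R_B^{BC}·6.3 = 1058 + 138.7, so R_B^{BC} = 190 kip and R_C = 286.6 − 190 = 96.62 kip.

R_C = 96.62 kip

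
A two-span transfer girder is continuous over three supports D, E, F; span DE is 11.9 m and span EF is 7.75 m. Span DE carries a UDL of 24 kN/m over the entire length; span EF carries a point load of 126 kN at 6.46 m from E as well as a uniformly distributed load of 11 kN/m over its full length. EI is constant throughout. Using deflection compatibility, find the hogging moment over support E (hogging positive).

Release continuity at E by inserting a hinge; the redundant is the internal moment M_E. The primary structure is two simply-supported spans DE and EF.
End slopes at the hinge E, treating each span as simply supported:
  span DE: UDL 24: wL³/(24EI) = 1685/EI
  span EF: point load 126 at a = 6.46: Pab(L + b)/(6LEI) = 204.1/EI
  span EF: UDL 11: wL³/(24EI) = 213.3/EI
  relative rotation θ_0 = (1685 + 417.5)/EI = 2103/EI
A unit hogging moment at E produces rotation L₁/(3EI) + L₂/(3EI) = 6.55/EI.
Slope continuity at E: θ_0 = M_E·6.55/EI, so M_E = 2103/6.55 = 321 kN·m (hogging).

M_E = 321 kN·m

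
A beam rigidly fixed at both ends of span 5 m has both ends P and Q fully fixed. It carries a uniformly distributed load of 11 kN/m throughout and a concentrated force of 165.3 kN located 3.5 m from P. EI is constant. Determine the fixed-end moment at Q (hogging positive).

Take the two fixed-end moments M_P, M_Q as redundants; the released structure is the simple span PQ.
End rotations of the released simple span under the applied load (×1/EI):
  at P: UDL 11: wL³/(24EI) = 57.29/EI
  at Q: UDL 11: wL³/(24EI) = 57.29/EI
  at P: point load 165.3 at a = 3.5: Pab(L + b)/(6LEI) = 188/EI
  at Q: point load 165.3 at a = 3.5: Pab(L + a)/(6LEI) = 245.9/EI
  θ_P0 = 245.3/EI,  θ_Q0 = 303.2/EI
Flexibility coefficients: a unit moment at one end gives L/(3EI) there and L/(6EI) at the far end, so f₁₁ = f₂₂ = 1.667/EI and f₁₂ = f₂₁ = 0.8333/EI.
Compatibility — zero rotation at each built-in end:
  1.667 M_P + 0.8333 M_Q = 245.3
  0.8333 M_P + 1.667 M_Q = 303.2
Solving the pair gives M_P = 74.99 kN·m and M_Q = 144.4 kN·m (hogging).

M_Q = 144.4 kN·m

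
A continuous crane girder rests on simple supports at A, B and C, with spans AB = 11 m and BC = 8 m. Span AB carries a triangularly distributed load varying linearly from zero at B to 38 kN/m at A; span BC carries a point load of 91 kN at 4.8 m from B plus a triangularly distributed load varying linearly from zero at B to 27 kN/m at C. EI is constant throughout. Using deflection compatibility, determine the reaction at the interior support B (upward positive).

Insert a hinge at B; M_B is the redundant, and each span becomes simply supported.
End slopes at the hinge B, treating each span as simply supported:
  span AB: triangular load, peak 38: 7w₀L³/(360EI) = 983.5/EI
  span BC: point load 91 at a = 4.8: Pab(L + b)/(6LEI) = 326.1/EI
  span BC: triangular load, peak 27: 7w₀L³/(360EI) = 268.8/EI
  relative rotation θ_0 = (983.5 + 594.9)/EI = 1578/EI
A unit hogging moment at B produces rotation L₁/(3EI) + L₂/(3EI) = 6.333/EI.
Slope continuity at B: θ_0 = M_B·6.333/EI, so M_B = 1578/6.333 = 249.2 kN·m (hogging).
Span AB, ΣM about A with M_B applied at B: R_B^{AB}·11 = 766.3 + 249.2, so R_B^{AB} = 92.32 kN and R_A = 209 − 92.32 = 116.7 kN.
Span BC, ΣM about C: R_B^{BC}·8 = 579.2 + 249.2, so R_B^{BC} = 103.6 kN and R_C = 199 − 103.6 = 95.45 kN.
R_B = 92.32 + 103.6 = 195.9 kN.

R_B = 195.9 kN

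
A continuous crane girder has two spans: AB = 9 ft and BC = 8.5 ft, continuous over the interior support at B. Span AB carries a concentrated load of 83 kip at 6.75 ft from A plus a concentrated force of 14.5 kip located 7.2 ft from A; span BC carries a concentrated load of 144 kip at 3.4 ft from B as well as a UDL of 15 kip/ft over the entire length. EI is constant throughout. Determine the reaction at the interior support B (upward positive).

R_B = 281.8 kip

Take M_B as the redundant. Released structure: two simple spans AB and BC with a hinge at B.
End slopes at the hinge B, treating each span as simply supported:
  span AB: point load 83 at a = 6.75: Pab(L + a)/(6LEI) = 367.7/EI
  span AB: point load 14.5 at a = 7.2: Pab(L + a)/(6LEI) = 56.38/EI
  span BC: point load 144 at a = 3.4: Pab(L + b)/(6LEI) = 665.9/EI
  span BC: UDL 15: wL³/(24EI) = 383.8/EI
  relative rotation θ_0 = (424 + 1050)/EI = 1474/EI
A unit hogging moment at B produces rotation L₁/(3EI) + L₂/(3EI) = 5.833/EI.
Compatibility: M_B·(L₁+L₂)/(3EI) = θ_0, giving M_B = 252.6 kip·ft (hogging).
Span AB, ΣM about A with M_B applied at B: R_B^{AB}·9 = 664.6 + 252.6, so R_B^{AB} = 101.9 kip and R_A = 97.5 − 101.9 = -4.421 kip.
Span BC, ΣM about C: R_B^{BC}·8.5 = 1276 + 252.6, so R_B^{BC} = 179.9 kip and R_C = 271.5 − 179.9 = 91.63 kip.
R_B = 101.9 + 179.9 = 281.8 kip.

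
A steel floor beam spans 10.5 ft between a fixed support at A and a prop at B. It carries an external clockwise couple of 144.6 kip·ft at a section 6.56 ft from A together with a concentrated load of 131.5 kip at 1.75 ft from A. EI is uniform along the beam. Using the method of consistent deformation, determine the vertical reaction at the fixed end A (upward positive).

R_A = 108.6 kip

Choose R_B as the redundant. The primary structure is the cantilever fixed at A.
Primary-structure tip deflection at B by superposition:
  clockwise couple 144.6 at a = 6.56: M₀a(2L − a)/(2EI) = 6849/EI
  point load 131.5 at a = 1.75: Pa²(3L − a)/(6EI) = 1997/EI
  δ_0 = 8846/EI
Flexibility coefficient — unit upward force at B: δ_{BB} = L³/(3EI) = 385.9/EI.
Compatibility at B: δ_0 − R_B·δ_{BB} = 0, so R_B = 8846/385.9 = 22.92 kip.
Vertical equilibrium: R_A = ΣP − R_B = 131.5 − 22.92 = 108.6 kip.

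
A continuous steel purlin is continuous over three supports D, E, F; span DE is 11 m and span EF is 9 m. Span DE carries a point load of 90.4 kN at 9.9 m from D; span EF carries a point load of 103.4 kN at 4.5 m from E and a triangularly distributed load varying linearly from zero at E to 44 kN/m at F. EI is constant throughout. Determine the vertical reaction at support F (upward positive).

R_F = 159.4 kN

Release continuity at E by inserting a hinge; the redundant is the internal moment M_E. The primary structure is two simply-supported spans DE and EF.
Rotations at E on the released spans (each span's end-slope, ×1/EI):
  span DE: point load 90.4 at a = 9.9: Pab(L + a)/(6LEI) = 311.7/EI
  span EF: point load 103.4 at a = 4.5: Pab(L + b)/(6LEI) = 523.5/EI
  span EF: triangular load, peak 44: 7w₀L³/(360EI) = 623.7/EI
  relative rotation θ_0 = (311.7 + 1147)/EI = 1459/EI
A unit hogging moment at E produces rotation L₁/(3EI) + L₂/(3EI) = 6.667/EI.
Compatibility: M_E·(L₁+L₂)/(3EI) = θ_0, giving M_E = 218.8 kN·m (hogging).
Span EF, ΣM about F: R_E^{EF}·9 = 1059 + 218.8, so R_E^{EF} = 142 kN and R_F = 301.4 − 142 = 159.4 kN.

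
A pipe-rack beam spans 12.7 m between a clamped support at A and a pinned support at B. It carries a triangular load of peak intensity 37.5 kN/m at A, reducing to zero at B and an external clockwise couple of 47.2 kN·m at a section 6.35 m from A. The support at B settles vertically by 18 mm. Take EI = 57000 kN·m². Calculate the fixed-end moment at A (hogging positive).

Take the reaction at B as the redundant and release it; the primary structure is a cantilever fixed at A.
Downward deflection at the released point B due to the loads:
  triangular load, peak 37.5 at the fixed end: w₀L⁴/(30EI) = 32518/EI
  clockwise couple 47.2 at a = 6.35: M₀a(2L − a)/(2EI) = 2855/EI
  δ_0 = 35373/EI
Flexibility coefficient — unit upward force at B: δ_{BB} = L³/(3EI) = 682.8/EI.
With EI = 57000 kN·m²: δ_0 = 0.62058 m and δ_{BB} = 0.011979 m/kN.
Compatibility — the beam at B must follow the support down by 0.018 m: δ_0 − R_B·δ_{BB} = 0.018, so R_B = (0.62058 − 0.018)/0.011979 = 50.3 kN.
Moment equilibrium about A: M_A = Σ(load moments about A) − R_B·L = 1055 − 50.3×12.7 = 416.4 kN·m.

M_A = 416.4 kN·m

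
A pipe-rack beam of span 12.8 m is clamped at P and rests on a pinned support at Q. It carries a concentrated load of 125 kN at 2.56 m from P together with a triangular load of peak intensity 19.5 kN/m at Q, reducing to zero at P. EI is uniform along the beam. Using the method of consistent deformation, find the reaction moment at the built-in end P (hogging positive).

M_P = 416.8 kN·m

Take the reaction at Q as the redundant and release it; the primary structure is a cantilever fixed at P.
Deflection at Q on the released cantilever, summing each load's contribution:
  point load 125 at a = 2.56: Pa²(3L − a)/(6EI) = 4893/EI
  triangular load, peak 19.5 at the free end: 11w₀L⁴/(120EI) = 47983/EI
  δ_0 = 52876/EI
Flexibility coefficient — unit upward force at Q: δ_{QQ} = L³/(3EI) = 699.1/EI.
The prop prevents deflection at Q: R_Q = δ_0/δ_{QQ} = 52876/699.1 = 75.64 kN.
Moment equilibrium about P: M_P = Σ(load moments about P) − R_Q·L = 1385 − 75.64×12.8 = 416.8 kN·m.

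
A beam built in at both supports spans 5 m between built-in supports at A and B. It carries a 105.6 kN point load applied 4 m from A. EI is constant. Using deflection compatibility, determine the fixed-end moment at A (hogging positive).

M_A = 16.9 kN·m

Take the two fixed-end moments M_A, M_B as redundants; the released structure is the simple span AB.
On the primary (simply-supported) span, the end slopes from the loading are:
  at A: point load 105.6 at a = 4: Pab(L + b)/(6LEI) = 84.48/EI
  at B: point load 105.6 at a = 4: Pab(L + a)/(6LEI) = 126.7/EI
  θ_A0 = 84.48/EI,  θ_B0 = 126.7/EI
Flexibility coefficients: a unit moment at one end gives L/(3EI) there and L/(6EI) at the far end, so f₁₁ = f₂₂ = 1.667/EI and f₁₂ = f₂₁ = 0.8333/EI.
Compatibility — zero rotation at each built-in end:
  1.667 M_A + 0.8333 M_B = 84.48
  0.8333 M_A + 1.667 M_B = 126.7
Solving the pair gives M_A = 16.9 kN·m and M_B = 67.58 kN·m (hogging).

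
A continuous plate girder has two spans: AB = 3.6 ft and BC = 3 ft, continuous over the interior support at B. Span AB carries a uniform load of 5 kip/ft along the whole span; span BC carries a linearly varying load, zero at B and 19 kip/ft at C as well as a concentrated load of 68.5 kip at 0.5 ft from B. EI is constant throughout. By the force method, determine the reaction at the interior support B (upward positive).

Insert a hinge at B; M_B is the redundant, and each span becomes simply supported.
End slopes at the hinge B, treating each span as simply supported:
  span AB: UDL 5: wL³/(24EI) = 9.72/EI
  span BC: triangular load, peak 19: 7w₀L³/(360EI) = 9.975/EI
  span BC: point load 68.5 at a = 0.5: Pab(L + b)/(6LEI) = 26.16/EI
  relative rotation θ_0 = (9.72 + 36.14)/EI = 45.86/EI
A unit hogging moment at B produces rotation L₁/(3EI) + L₂/(3EI) = 2.2/EI.
Slope continuity at B: θ_0 = M_B·2.2/EI, so M_B = 45.86/2.2 = 20.84 kip·ft (hogging).
Span AB, ΣM about A with M_B applied at B: R_B^{AB}·3.6 = 32.4 + 20.84, so R_B^{AB} = 14.79 kip and R_A = 18 − 14.79 = 3.21 kip.
Span BC, ΣM about C: R_B^{BC}·3 = 199.8 + 20.84, so R_B^{BC} = 73.53 kip and R_C = 97 − 73.53 = 23.47 kip.
R_B = 14.79 + 73.53 = 88.32 kip.

R_B = 88.32 kip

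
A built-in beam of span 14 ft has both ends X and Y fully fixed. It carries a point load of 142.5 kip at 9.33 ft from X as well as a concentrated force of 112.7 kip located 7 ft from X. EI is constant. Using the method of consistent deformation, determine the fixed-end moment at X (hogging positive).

M_X = 345.2 kip·ft

Take the two fixed-end moments M_X, M_Y as redundants; the released structure is the simple span XY.
Simple-span end rotations at X and Y under the given loads:
  at X: point load 142.5 at a = 9.33: Pab(L + b)/(6LEI) = 1380/EI
  at Y: point load 142.5 at a = 9.33: Pab(L + a)/(6LEI) = 1724/EI
  at X: point load 112.7 at a = 7: Pab(L + b)/(6LEI) = 1381/EI
  at Y: point load 112.7 at a = 7: Pab(L + a)/(6LEI) = 1381/EI
  θ_X0 = 2761/EI,  θ_Y0 = 3105/EI
Flexibility coefficients: a unit moment at one end gives L/(3EI) there and L/(6EI) at the far end, so f₁₁ = f₂₂ = 4.667/EI and f₁₂ = f₂₁ = 2.333/EI.
Compatibility — zero rotation at each built-in end:
  4.667 M_X + 2.333 M_Y = 2761
  2.333 M_X + 4.667 M_Y = 3105
Solving the pair gives M_X = 345.2 kip·ft and M_Y = 492.8 kip·ft (hogging).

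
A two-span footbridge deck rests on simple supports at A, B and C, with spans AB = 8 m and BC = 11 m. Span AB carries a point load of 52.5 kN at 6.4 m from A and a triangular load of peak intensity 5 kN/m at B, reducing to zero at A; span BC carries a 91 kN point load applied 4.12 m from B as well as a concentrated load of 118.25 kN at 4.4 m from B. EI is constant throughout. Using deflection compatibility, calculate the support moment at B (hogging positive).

Insert a hinge at B; M_B is the redundant, and each span becomes simply supported.
Discontinuity in slope at B on the released structure — sum the simple-span end rotations:
  span AB: point load 52.5 at a = 6.4: Pab(L + a)/(6LEI) = 161.3/EI
  span AB: triangular load, peak 5: w₀L³/(45EI) = 56.89/EI
  span BC: point load 91 at a = 4.12: Pab(L + b)/(6LEI) = 698.8/EI
  span BC: point load 118.25 at a = 4.4: Pab(L + b)/(6LEI) = 915.7/EI
  relative rotation θ_0 = (218.2 + 1615)/EI = 1833/EI
A unit hogging moment at B produces rotation L₁/(3EI) + L₂/(3EI) = 6.333/EI.
Slope continuity at B: θ_0 = M_B·6.333/EI, so M_B = 1833/6.333 = 289.4 kN·m (hogging).

M_B = 289.4 kN·m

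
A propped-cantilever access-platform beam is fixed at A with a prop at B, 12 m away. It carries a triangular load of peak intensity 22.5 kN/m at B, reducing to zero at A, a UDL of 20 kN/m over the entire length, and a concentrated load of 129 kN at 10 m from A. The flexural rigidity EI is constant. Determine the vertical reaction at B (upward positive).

Choose R_B as the redundant. The primary structure is the cantilever fixed at A.
Free-end deflection of the primary structure under the applied loading (downward +):
  triangular load, peak 22.5 at the free end: 11w₀L⁴/(120EI) = 42768/EI
  UDL 20: wL⁴/(8EI) = 51840/EI
  point load 129 at a = 10: Pa²(3L − a)/(6EI) = 55900/EI
  δ_0 = 150508/EI
Flexibility coefficient — unit upward force at B: δ_{BB} = L³/(3EI) = 576/EI.
The prop prevents deflection at B: R_B = δ_0/δ_{BB} = 150508/576 = 261.3 kN.

R_B = 261.3 kN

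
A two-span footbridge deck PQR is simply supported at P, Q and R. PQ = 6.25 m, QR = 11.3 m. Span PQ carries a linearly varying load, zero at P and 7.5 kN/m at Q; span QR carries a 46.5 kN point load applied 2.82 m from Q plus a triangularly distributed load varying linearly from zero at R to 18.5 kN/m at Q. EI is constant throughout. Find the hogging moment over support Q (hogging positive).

Insert a hinge at Q; M_Q is the redundant, and each span becomes simply supported.
End slopes at the hinge Q, treating each span as simply supported:
  span PQ: triangular load, peak 7.5: w₀L³/(45EI) = 40.69/EI
  span QR: point load 46.5 at a = 2.82: Pab(L + b)/(6LEI) = 324.4/EI
  span QR: triangular load, peak 18.5: w₀L³/(45EI) = 593.2/EI
  relative rotation θ_0 = (40.69 + 917.6)/EI = 958.3/EI
A unit hogging moment at Q produces rotation L₁/(3EI) + L₂/(3EI) = 5.85/EI.
Slope continuity at Q: θ_0 = M_Q·5.85/EI, so M_Q = 958.3/5.85 = 163.8 kN·m (hogging).

M_Q = 163.8 kN·m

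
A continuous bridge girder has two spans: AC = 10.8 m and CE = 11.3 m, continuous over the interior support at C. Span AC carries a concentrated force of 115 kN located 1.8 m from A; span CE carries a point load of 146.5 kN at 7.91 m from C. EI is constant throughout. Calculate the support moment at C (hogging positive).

Release continuity at C by inserting a hinge; the redundant is the internal moment M_C. The primary structure is two simply-supported spans AC and CE.
End slopes at the hinge C, treating each span as simply supported:
  span AC: point load 115 at a = 1.8: Pab(L + a)/(6LEI) = 362.2/EI
  span CE: point load 146.5 at a = 7.91: Pab(L + b)/(6LEI) = 851.1/EI
  relative rotation θ_0 = (362.2 + 851.1)/EI = 1213/EI
A unit hogging moment at C produces rotation L₁/(3EI) + L₂/(3EI) = 7.367/EI.
Slope continuity at C: θ_0 = M_C·7.367/EI, so M_C = 1213/7.367 = 164.7 kN·m (hogging).

M_C = 164.7 kN·m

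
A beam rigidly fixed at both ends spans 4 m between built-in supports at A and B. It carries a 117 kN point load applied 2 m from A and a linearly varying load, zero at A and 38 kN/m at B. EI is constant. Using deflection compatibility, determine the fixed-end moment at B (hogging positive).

Take the two fixed-end moments M_A, M_B as redundants; the released structure is the simple span AB.
On the primary (simply-supported) span, the end slopes from the loading are:
  at A: point load 117 at a = 2: Pab(L + b)/(6LEI) = 117/EI
  at B: point load 117 at a = 2: Pab(L + a)/(6LEI) = 117/EI
  at A: triangular load, peak 38: 7w₀L³/(360EI) = 47.29/EI
  at B: triangular load, peak 38: w₀L³/(45EI) = 54.04/EI
  θ_A0 = 164.3/EI,  θ_B0 = 171/EI
Flexibility coefficients: a unit moment at one end gives L/(3EI) there and L/(6EI) at the far end, so f₁₁ = f₂₂ = 1.333/EI and f₁₂ = f₂₁ = 0.6667/EI.
Compatibility — zero rotation at each built-in end:
  1.333 M_A + 0.6667 M_B = 164.3
  0.6667 M_A + 1.333 M_B = 171
Solving the pair gives M_A = 78.77 kN·m and M_B = 88.9 kN·m (hogging).

M_B = 88.9 kN·m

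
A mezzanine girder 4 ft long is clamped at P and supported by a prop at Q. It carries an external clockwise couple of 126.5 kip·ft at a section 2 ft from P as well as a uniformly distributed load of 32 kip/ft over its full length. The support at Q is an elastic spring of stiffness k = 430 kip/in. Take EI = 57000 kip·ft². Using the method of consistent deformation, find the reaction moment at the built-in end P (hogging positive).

M_P = 162.2 kip·ft

Release the roller at Q. Primary structure: cantilever fixed at P.
Free-end deflection of the primary structure under the applied loading (downward +):
  clockwise couple 126.5 at a = 2: M₀a(2L − a)/(2EI) = 759/EI
  UDL 32: wL⁴/(8EI) = 1024/EI
  δ_0 = 1783/EI
Tip deflection under a unit load at Q: L³/(3EI) = 21.33/EI.
With EI = 57000 kip·ft²: δ_0 = 0.031281 ft and δ_{QQ} = 0.000374 ft/kip.
Compatibility — the spring shortens by R_Q/k under the reaction it provides: δ_0 − R_Q·δ_{QQ} = R_Q/k. With 1/k = 1/(430×12) ft/kip = 0.000194 ft/kip, R_Q = δ_0 / (δ_{QQ} + 1/k) = 0.031281 / (0.000374 + 0.000194) = 55.07 kip.
Moment equilibrium about P: M_P = Σ(load moments about P) − R_Q·L = 382.5 − 55.07×4 = 162.2 kip·ft.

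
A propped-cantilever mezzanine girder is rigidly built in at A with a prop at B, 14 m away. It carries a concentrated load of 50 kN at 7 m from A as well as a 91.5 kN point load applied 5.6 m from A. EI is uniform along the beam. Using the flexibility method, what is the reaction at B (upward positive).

Choose R_B as the redundant. The primary structure is the cantilever fixed at A.
Downward deflection at the released point B due to the loads:
  point load 50 at a = 7: Pa²(3L − a)/(6EI) = 14292/EI
  point load 91.5 at a = 5.6: Pa²(3L − a)/(6EI) = 17408/EI
  δ_0 = 31700/EI
Tip deflection under a unit load at B: L³/(3EI) = 914.7/EI.
Compatibility at B: δ_0 − R_B·δ_{BB} = 0, so R_B = 31700/914.7 = 34.66 kN.

R_B = 34.66 kN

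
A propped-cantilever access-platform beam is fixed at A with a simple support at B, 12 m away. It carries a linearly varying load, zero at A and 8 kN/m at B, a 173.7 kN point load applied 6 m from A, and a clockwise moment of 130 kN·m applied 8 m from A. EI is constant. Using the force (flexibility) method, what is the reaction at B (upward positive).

R_B = 95.13 kN

Choose R_B as the redundant. The primary structure is the cantilever fixed at A.
Downward deflection at the released point B due to the loads:
  triangular load, peak 8 at the free end: 11w₀L⁴/(120EI) = 15206/EI
  point load 173.7 at a = 6: Pa²(3L − a)/(6EI) = 31266/EI
  clockwise couple 130 at a = 8: M₀a(2L − a)/(2EI) = 8320/EI
  δ_0 = 54792/EI
Tip deflection under a unit load at B: L³/(3EI) = 576/EI.
Compatibility at B: δ_0 − R_B·δ_{BB} = 0, so R_B = 54792/576 = 95.13 kN.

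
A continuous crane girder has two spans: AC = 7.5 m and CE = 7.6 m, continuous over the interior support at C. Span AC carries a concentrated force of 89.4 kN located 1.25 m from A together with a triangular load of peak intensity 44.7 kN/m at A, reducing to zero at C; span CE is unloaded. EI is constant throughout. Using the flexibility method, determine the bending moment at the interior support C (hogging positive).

M_C = 99.83 kN·m

Take M_C as the redundant. Released structure: two simple spans AC and CE with a hinge at C.
Discontinuity in slope at C on the released structure — sum the simple-span end rotations:
  span AC: point load 89.4 at a = 1.25: Pab(L + a)/(6LEI) = 135.8/EI
  span AC: triangular load, peak 44.7: 7w₀L³/(360EI) = 366.7/EI
  relative rotation θ_0 = (502.5 + 0)/EI = 502.5/EI
A unit hogging moment at C produces rotation L₁/(3EI) + L₂/(3EI) = 5.033/EI.
Slope continuity at C: θ_0 = M_C·5.033/EI, so M_C = 502.5/5.033 = 99.83 kN·m (hogging).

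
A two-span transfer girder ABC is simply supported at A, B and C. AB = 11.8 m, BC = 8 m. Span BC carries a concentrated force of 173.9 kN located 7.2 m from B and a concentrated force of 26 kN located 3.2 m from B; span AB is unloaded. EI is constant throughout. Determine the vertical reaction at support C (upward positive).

Take M_B as the redundant. Released structure: two simple spans AB and BC with a hinge at B.
Discontinuity in slope at B on the released structure — sum the simple-span end rotations:
  span BC: point load 173.9 at a = 7.2: Pab(L + b)/(6LEI) = 183.6/EI
  span BC: point load 26 at a = 3.2: Pab(L + b)/(6LEI) = 106.5/EI
  relative rotation θ_0 = (0 + 290.1)/EI = 290.1/EI
A unit hogging moment at B produces rotation L₁/(3EI) + L₂/(3EI) = 6.6/EI.
Slope continuity at B: θ_0 = M_B·6.6/EI, so M_B = 290.1/6.6 = 43.96 kN·m (hogging).
Span BC, ΣM about C: R_B^{BC}·8 = 263.9 + 43.96, so R_B^{BC} = 38.48 kN and R_C = 199.9 − 38.48 = 161.4 kN.

R_C = 161.4 kN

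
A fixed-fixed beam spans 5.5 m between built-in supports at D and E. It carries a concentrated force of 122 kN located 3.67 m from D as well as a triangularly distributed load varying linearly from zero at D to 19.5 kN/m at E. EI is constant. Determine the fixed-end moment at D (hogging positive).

M_D = 69.23 kN·m

Release both end moments; the primary structure is a simply-supported span DE with redundants M_D and M_E.
On the primary (simply-supported) span, the end slopes from the loading are:
  at D: point load 122 at a = 3.67: Pab(L + b)/(6LEI) = 182/EI
  at E: point load 122 at a = 3.67: Pab(L + a)/(6LEI) = 227.7/EI
  at D: triangular load, peak 19.5: 7w₀L³/(360EI) = 63.08/EI
  at E: triangular load, peak 19.5: w₀L³/(45EI) = 72.1/EI
  θ_D0 = 245.1/EI,  θ_E0 = 299.8/EI
Flexibility coefficients: a unit moment at one end gives L/(3EI) there and L/(6EI) at the far end, so f₁₁ = f₂₂ = 1.833/EI and f₁₂ = f₂₁ = 0.9167/EI.
Compatibility — zero rotation at each built-in end:
  1.833 M_D + 0.9167 M_E = 245.1
  0.9167 M_D + 1.833 M_E = 299.8
Solving the pair gives M_D = 69.23 kN·m and M_E = 128.9 kN·m (hogging).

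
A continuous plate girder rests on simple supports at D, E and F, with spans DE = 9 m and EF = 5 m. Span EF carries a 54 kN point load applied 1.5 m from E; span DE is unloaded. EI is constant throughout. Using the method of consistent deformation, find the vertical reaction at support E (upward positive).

R_E = 43.16 kN

Take M_E as the redundant. Released structure: two simple spans DE and EF with a hinge at E.
Discontinuity in slope at E on the released structure — sum the simple-span end rotations:
  span EF: point load 54 at a = 1.5: Pab(L + b)/(6LEI) = 80.33/EI
  relative rotation θ_0 = (0 + 80.33)/EI = 80.33/EI
A unit hogging moment at E produces rotation L₁/(3EI) + L₂/(3EI) = 4.667/EI.
Compatibility: M_E·(L₁+L₂)/(3EI) = θ_0, giving M_E = 17.21 kN·m (hogging).
Span DE, ΣM about D with M_E applied at E: R_E^{DE}·9 = 0 + 17.21, so R_E^{DE} = 1.913 kN and R_D = 0 − 1.913 = -1.913 kN.
Span EF, ΣM about F: R_E^{EF}·5 = 189 + 17.21, so R_E^{EF} = 41.24 kN and R_F = 54 − 41.24 = 12.76 kN.
R_E = 1.913 + 41.24 = 43.16 kN.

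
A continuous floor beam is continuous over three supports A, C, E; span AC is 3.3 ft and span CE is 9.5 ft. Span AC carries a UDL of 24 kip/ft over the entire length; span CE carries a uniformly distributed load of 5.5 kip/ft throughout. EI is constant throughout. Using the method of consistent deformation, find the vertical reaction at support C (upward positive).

R_C = 87.97 kip

Release continuity at C by inserting a hinge; the redundant is the internal moment M_C. The primary structure is two simply-supported spans AC and CE.
Rotations at C on the released spans (each span's end-slope, ×1/EI):
  span AC: UDL 24: wL³/(24EI) = 35.94/EI
  span CE: UDL 5.5: wL³/(24EI) = 196.5/EI
  relative rotation θ_0 = (35.94 + 196.5)/EI = 232.4/EI
A unit hogging moment at C produces rotation L₁/(3EI) + L₂/(3EI) = 4.267/EI.
Compatibility: M_C·(L₁+L₂)/(3EI) = θ_0, giving M_C = 54.47 kip·ft (hogging).
Span AC, ΣM about A with M_C applied at C: R_C^{AC}·3.3 = 130.7 + 54.47, so R_C^{AC} = 56.11 kip and R_A = 79.2 − 56.11 = 23.09 kip.
Span CE, ΣM about E: R_C^{CE}·9.5 = 248.2 + 54.47, so R_C^{CE} = 31.86 kip and R_E = 52.25 − 31.86 = 20.39 kip.
R_C = 56.11 + 31.86 = 87.97 kip.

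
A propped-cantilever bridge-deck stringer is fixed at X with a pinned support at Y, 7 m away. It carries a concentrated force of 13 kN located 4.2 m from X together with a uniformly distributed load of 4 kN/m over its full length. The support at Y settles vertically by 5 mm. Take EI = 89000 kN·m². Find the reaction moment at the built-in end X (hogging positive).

Take the reaction at Y as the redundant and release it; the primary structure is a cantilever fixed at X.
Downward deflection at the released point Y due to the loads:
  point load 13 at a = 4.2: Pa²(3L − a)/(6EI) = 642.1/EI
  UDL 4: wL⁴/(8EI) = 1200/EI
  δ_0 = 1843/EI
Tip deflection under a unit load at Y: L³/(3EI) = 114.3/EI.
With EI = 89000 kN·m²: δ_0 = 0.020703 m and δ_{YY} = 0.001285 m/kN.
Compatibility — the beam at Y must follow the support down by 0.005 m: δ_0 − R_Y·δ_{YY} = 0.005, so R_Y = (0.020703 − 0.005)/0.001285 = 12.22 kN.
Moment equilibrium about X: M_X = Σ(load moments about X) − R_Y·L = 152.6 − 12.22×7 = 67.03 kN·m.

M_X = 67.03 kN·m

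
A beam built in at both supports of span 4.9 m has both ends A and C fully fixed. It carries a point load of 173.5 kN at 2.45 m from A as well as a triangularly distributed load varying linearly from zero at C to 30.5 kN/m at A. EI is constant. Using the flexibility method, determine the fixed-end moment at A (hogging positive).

M_A = 142.9 kN·m

Release both end moments; the primary structure is a simply-supported span AC with redundants M_A and M_C.
On the primary (simply-supported) span, the end slopes from the loading are:
  at A: point load 173.5 at a = 2.45: Pab(L + b)/(6LEI) = 260.4/EI
  at C: point load 173.5 at a = 2.45: Pab(L + a)/(6LEI) = 260.4/EI
  at A: triangular load, peak 30.5: w₀L³/(45EI) = 79.74/EI
  at C: triangular load, peak 30.5: 7w₀L³/(360EI) = 69.77/EI
  θ_A0 = 340.1/EI,  θ_C0 = 330.1/EI
Flexibility coefficients: a unit moment at one end gives L/(3EI) there and L/(6EI) at the far end, so f₁₁ = f₂₂ = 1.633/EI and f₁₂ = f₂₁ = 0.8167/EI.
Compatibility — zero rotation at each built-in end:
  1.633 M_A + 0.8167 M_C = 340.1
  0.8167 M_A + 1.633 M_C = 330.1
Solving the pair gives M_A = 142.9 kN·m and M_C = 130.7 kN·m (hogging).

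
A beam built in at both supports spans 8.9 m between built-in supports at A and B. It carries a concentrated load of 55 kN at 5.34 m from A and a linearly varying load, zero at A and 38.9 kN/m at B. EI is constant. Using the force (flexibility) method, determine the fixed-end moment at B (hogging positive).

M_B = 224.6 kN·m

Take the two fixed-end moments M_A, M_B as redundants; the released structure is the simple span AB.
Simple-span end rotations at A and B under the given loads:
  at A: point load 55 at a = 5.34: Pab(L + b)/(6LEI) = 244/EI
  at B: point load 55 at a = 5.34: Pab(L + a)/(6LEI) = 278.8/EI
  at A: triangular load, peak 38.9: 7w₀L³/(360EI) = 533.2/EI
  at B: triangular load, peak 38.9: w₀L³/(45EI) = 609.4/EI
  θ_A0 = 777.2/EI,  θ_B0 = 888.2/EI
Flexibility coefficients: a unit moment at one end gives L/(3EI) there and L/(6EI) at the far end, so f₁₁ = f₂₂ = 2.967/EI and f₁₂ = f₂₁ = 1.483/EI.
Compatibility — zero rotation at each built-in end:
  2.967 M_A + 1.483 M_B = 777.2
  1.483 M_A + 2.967 M_B = 888.2
Solving the pair gives M_A = 149.7 kN·m and M_B = 224.6 kN·m (hogging).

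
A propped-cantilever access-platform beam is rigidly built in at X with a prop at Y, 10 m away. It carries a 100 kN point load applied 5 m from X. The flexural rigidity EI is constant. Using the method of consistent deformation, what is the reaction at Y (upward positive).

Choose R_Y as the redundant. The primary structure is the cantilever fixed at X.
Free-end deflection of the primary structure under the applied loading (downward +):
  point load 100 at a = 5: Pa²(3L − a)/(6EI) = 10417/EI
Flexibility coefficient — unit upward force at Y: δ_{YY} = L³/(3EI) = 333.3/EI.
The prop prevents deflection at Y: R_Y = δ_0/δ_{YY} = 10417/333.3 = 31.25 kN.

R_Y = 31.25 kN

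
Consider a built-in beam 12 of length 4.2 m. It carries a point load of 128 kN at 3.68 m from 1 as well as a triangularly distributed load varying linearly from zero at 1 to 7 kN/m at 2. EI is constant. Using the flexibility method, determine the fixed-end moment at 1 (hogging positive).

Take the two fixed-end moments M_1, M_2 as redundants; the released structure is the simple span 12.
End rotations of the released simple span under the applied load (×1/EI):
  at 1: point load 128 at a = 3.68: Pab(L + b)/(6LEI) = 45.88/EI
  at 2: point load 128 at a = 3.68: Pab(L + a)/(6LEI) = 76.59/EI
  at 1: triangular load, peak 7: 7w₀L³/(360EI) = 10.08/EI
  at 2: triangular load, peak 7: w₀L³/(45EI) = 11.52/EI
  θ_10 = 55.96/EI,  θ_20 = 88.12/EI
Flexibility coefficients: a unit moment at one end gives L/(3EI) there and L/(6EI) at the far end, so f₁₁ = f₂₂ = 1.4/EI and f₁₂ = f₂₁ = 0.7/EI.
Compatibility — zero rotation at each built-in end:
  1.4 M_1 + 0.7 M_2 = 55.96
  0.7 M_1 + 1.4 M_2 = 88.12
Solving the pair gives M_1 = 11.34 kN·m and M_2 = 57.27 kN·m (hogging).

M_1 = 11.34 kN·m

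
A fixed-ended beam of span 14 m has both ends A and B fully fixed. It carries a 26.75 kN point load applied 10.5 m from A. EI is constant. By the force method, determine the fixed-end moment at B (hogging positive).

M_B = 52.66 kN·m

Release both end moments; the primary structure is a simply-supported span AB with redundants M_A and M_B.
Simple-span end rotations at A and B under the given loads:
  at A: point load 26.75 at a = 10.5: Pab(L + b)/(6LEI) = 204.8/EI
  at B: point load 26.75 at a = 10.5: Pab(L + a)/(6LEI) = 286.7/EI
  θ_A0 = 204.8/EI,  θ_B0 = 286.7/EI
Flexibility coefficients: a unit moment at one end gives L/(3EI) there and L/(6EI) at the far end, so f₁₁ = f₂₂ = 4.667/EI and f₁₂ = f₂₁ = 2.333/EI.
Compatibility — zero rotation at each built-in end:
  4.667 M_A + 2.333 M_B = 204.8
  2.333 M_A + 4.667 M_B = 286.7
Solving the pair gives M_A = 17.55 kN·m and M_B = 52.66 kN·m (hogging).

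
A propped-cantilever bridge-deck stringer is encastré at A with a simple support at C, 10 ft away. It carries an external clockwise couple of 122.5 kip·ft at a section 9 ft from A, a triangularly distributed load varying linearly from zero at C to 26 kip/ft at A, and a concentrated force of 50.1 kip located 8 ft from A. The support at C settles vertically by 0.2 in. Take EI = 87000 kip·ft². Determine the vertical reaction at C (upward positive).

Choose R_C as the redundant. The primary structure is the cantilever fixed at A.
Downward deflection at the released point C due to the loads:
  clockwise couple 122.5 at a = 9: M₀a(2L − a)/(2EI) = 6064/EI
  triangular load, peak 26 at the fixed end: w₀L⁴/(30EI) = 8667/EI
  point load 50.1 at a = 8: Pa²(3L − a)/(6EI) = 11757/EI
  δ_0 = 26487/EI
Tip deflection under a unit load at C: L³/(3EI) = 333.3/EI.
With EI = 87000 kip·ft²: δ_0 = 0.30445 ft and δ_{CC} = 0.003831 ft/kip.
Compatibility — the beam at C must follow the support down by 0.01667 ft: δ_0 − R_C·δ_{CC} = 0.01667, so R_C = (0.30445 − 0.01667)/0.003831 = 75.11 kip.

R_C = 75.11 kip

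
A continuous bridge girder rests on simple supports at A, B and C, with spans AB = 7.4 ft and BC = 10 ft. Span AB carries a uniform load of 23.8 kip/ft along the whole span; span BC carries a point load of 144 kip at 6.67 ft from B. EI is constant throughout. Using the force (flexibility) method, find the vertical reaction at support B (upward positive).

Insert a hinge at B; M_B is the redundant, and each span becomes simply supported.
Discontinuity in slope at B on the released structure — sum the simple-span end rotations:
  span AB: UDL 23.8: wL³/(24EI) = 401.8/EI
  span BC: point load 144 at a = 6.67: Pab(L + b)/(6LEI) = 710.6/EI
  relative rotation θ_0 = (401.8 + 710.6)/EI = 1112/EI
A unit hogging moment at B produces rotation L₁/(3EI) + L₂/(3EI) = 5.8/EI.
Compatibility: M_B·(L₁+L₂)/(3EI) = θ_0, giving M_B = 191.8 kip·ft (hogging).
Span AB, ΣM about A with M_B applied at B: R_B^{AB}·7.4 = 651.6 + 191.8, so R_B^{AB} = 114 kip and R_A = 176.1 − 114 = 62.14 kip.
Span BC, ΣM about C: R_B^{BC}·10 = 479.5 + 191.8, so R_B^{BC} = 67.13 kip and R_C = 144 − 67.13 = 76.87 kip.
R_B = 114 + 67.13 = 181.1 kip.

R_B = 181.1 kip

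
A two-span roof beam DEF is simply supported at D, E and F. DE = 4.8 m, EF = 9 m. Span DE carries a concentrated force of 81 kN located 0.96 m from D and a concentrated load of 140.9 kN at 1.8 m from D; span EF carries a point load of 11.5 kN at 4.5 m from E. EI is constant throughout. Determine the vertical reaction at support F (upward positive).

R_F = -1.31 kN

Take M_E as the redundant. Released structure: two simple spans DE and EF with a hinge at E.
Rotations at E on the released spans (each span's end-slope, ×1/EI):
  span DE: point load 81 at a = 0.96: Pab(L + a)/(6LEI) = 59.72/EI
  span DE: point load 140.9 at a = 1.8: Pab(L + a)/(6LEI) = 174.4/EI
  span EF: point load 11.5 at a = 4.5: Pab(L + b)/(6LEI) = 58.22/EI
  relative rotation θ_0 = (234.1 + 58.22)/EI = 292.3/EI
A unit hogging moment at E produces rotation L₁/(3EI) + L₂/(3EI) = 4.6/EI.
Slope continuity at E: θ_0 = M_E·4.6/EI, so M_E = 292.3/4.6 = 63.54 kN·m (hogging).
Span EF, ΣM about F: R_E^{EF}·9 = 51.75 + 63.54, so R_E^{EF} = 12.81 kN and R_F = 11.5 − 12.81 = -1.31 kN.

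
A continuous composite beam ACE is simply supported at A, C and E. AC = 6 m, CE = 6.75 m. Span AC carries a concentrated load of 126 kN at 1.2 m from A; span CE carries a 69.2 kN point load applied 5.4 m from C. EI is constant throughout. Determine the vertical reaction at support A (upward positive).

R_A = 91.15 kN

Release continuity at C by inserting a hinge; the redundant is the internal moment M_C. The primary structure is two simply-supported spans AC and CE.
Rotations at C on the released spans (each span's end-slope, ×1/EI):
  span AC: point load 126 at a = 1.2: Pab(L + a)/(6LEI) = 145.2/EI
  span CE: point load 69.2 at a = 5.4: Pab(L + b)/(6LEI) = 100.9/EI
  relative rotation θ_0 = (145.2 + 100.9)/EI = 246/EI
A unit hogging moment at C produces rotation L₁/(3EI) + L₂/(3EI) = 4.25/EI.
Slope continuity at C: θ_0 = M_C·4.25/EI, so M_C = 246/4.25 = 57.89 kN·m (hogging).
Span AC, ΣM about A with M_C applied at C: R_C^{AC}·6 = 151.2 + 57.89, so R_C^{AC} = 34.85 kN and R_A = 126 − 34.85 = 91.15 kN.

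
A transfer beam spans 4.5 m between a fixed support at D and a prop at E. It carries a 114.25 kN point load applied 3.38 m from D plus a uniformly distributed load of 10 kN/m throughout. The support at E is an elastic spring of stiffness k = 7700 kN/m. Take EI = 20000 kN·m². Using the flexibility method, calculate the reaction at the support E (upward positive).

R_E = 82.31 kN

Take the reaction at E as the redundant and release it; the primary structure is a cantilever fixed at D.
Primary-structure tip deflection at E by superposition:
  point load 114.25 at a = 3.38: Pa²(3L − a)/(6EI) = 2202/EI
  UDL 10: wL⁴/(8EI) = 512.6/EI
  δ_0 = 2714/EI
Tip deflection under a unit load at E: L³/(3EI) = 30.38/EI.
With EI = 20000 kN·m²: δ_0 = 0.1357 m and δ_{EE} = 0.001519 m/kN.
Compatibility — the spring shortens by R_E/k under the reaction it provides: δ_0 − R_E·δ_{EE} = R_E/k. With 1/k = 0.00013 m/kN, R_E = δ_0 / (δ_{EE} + 1/k) = 0.1357 / (0.001519 + 0.00013) = 82.31 kN.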